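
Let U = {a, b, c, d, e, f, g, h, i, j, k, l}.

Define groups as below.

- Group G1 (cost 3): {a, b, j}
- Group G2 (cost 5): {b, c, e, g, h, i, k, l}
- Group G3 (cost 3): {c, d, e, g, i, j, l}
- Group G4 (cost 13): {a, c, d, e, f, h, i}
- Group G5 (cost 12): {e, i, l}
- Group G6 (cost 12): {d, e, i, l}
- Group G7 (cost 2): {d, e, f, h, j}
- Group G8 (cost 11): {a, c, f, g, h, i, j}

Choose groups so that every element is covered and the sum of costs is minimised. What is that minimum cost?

G1, G2, G7 together cover every element (G1 ∪ G2 ∪ G7 = {a, b, c, d, e, f, g, h, i, j, k, l}); total cost 3 + 5 + 2 = 10.
The greedy pick G7, G3, G1, G2 costs 13; no covering selection beats 10.

10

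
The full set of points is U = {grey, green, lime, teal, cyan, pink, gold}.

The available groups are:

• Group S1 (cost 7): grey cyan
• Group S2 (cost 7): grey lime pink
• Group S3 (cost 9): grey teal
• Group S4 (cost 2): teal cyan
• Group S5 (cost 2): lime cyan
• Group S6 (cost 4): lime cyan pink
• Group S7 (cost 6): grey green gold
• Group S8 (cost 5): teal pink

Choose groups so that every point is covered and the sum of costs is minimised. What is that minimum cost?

S4, S6, S7 together cover every point (S4 ∪ S6 ∪ S7 = {grey, green, lime, teal, cyan, pink, gold}); total cost 2 + 4 + 6 = 12.
The greedy pick S4, S5, S7, S6 costs 14; no covering selection beats 12.

12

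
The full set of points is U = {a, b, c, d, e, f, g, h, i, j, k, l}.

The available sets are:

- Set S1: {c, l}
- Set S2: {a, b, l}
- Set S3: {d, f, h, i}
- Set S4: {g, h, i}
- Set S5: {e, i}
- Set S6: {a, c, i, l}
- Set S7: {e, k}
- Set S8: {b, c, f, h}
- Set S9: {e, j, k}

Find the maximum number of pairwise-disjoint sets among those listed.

S1, S4, S7 are pairwise disjoint (S1={c,l}; S4={g,h,i}; S7={e,k}).
Every remaining set overlaps one of these, and no 4 of the listed sets are pairwise disjoint, so 3 is the maximum.

3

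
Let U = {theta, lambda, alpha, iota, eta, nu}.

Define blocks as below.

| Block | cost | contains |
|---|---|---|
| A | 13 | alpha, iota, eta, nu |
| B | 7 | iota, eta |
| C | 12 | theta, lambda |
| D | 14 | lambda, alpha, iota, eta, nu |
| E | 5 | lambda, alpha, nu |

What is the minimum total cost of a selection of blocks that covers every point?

B, C, E together cover every point (B ∪ C ∪ E = {theta, lambda, alpha, iota, eta, nu}); total cost 7 + 12 + 5 = 24.
No covering selection has total cost below 24.

24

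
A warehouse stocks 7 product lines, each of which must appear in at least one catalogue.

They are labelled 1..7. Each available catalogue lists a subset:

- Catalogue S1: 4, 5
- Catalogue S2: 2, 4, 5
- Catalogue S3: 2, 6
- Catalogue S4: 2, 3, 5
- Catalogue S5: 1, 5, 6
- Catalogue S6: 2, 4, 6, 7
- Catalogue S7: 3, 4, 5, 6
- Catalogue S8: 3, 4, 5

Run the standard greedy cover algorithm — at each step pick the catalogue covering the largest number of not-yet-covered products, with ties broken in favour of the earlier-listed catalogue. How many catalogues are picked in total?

3

Greedy: pick S6 (covers 4 new) → pick S4 (covers 2 new) → pick S5 (covers 1 new). Total picks: 3.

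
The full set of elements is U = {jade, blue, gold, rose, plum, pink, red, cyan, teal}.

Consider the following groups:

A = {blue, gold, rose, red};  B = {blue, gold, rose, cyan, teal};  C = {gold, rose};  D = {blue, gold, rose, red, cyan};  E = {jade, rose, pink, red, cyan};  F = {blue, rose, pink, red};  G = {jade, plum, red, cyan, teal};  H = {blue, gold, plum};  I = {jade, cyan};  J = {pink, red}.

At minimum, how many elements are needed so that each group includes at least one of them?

T = {jade, gold, red} meets every group (each contains at least one member of T), and |T| = 3.
The groups H, I, J are pairwise disjoint, so any hitting set needs a separate element for each — at least 3. Hence 3 is optimal.

3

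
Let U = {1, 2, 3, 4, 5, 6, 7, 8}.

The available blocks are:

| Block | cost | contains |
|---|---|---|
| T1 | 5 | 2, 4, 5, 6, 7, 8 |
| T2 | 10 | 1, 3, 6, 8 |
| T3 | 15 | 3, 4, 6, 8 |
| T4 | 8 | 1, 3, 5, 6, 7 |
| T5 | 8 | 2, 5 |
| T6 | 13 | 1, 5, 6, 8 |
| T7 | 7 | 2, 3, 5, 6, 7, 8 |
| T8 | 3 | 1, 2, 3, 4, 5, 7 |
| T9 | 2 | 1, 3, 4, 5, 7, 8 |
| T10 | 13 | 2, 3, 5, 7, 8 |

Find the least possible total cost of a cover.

T1, T9 together cover every element (T1 ∪ T9 = {1, 2, 3, 4, 5, 6, 7, 8}); total cost 5 + 2 = 7.
No covering selection has total cost below 7.

7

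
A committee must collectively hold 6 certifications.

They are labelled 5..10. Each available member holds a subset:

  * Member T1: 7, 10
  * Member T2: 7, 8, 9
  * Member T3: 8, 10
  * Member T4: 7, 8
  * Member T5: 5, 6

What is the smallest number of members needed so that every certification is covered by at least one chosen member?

3

Take {T2, T3, T5}. Their union is {5, 6, 7, 8, 9, 10}, which is all 6 certifications.
Only T5 contains 5, so T5 is forced; the remaining 4 certifications need at least 2 more members (each remaining member adds at most 3) — so at least 3 members are needed, and 3 is optimal.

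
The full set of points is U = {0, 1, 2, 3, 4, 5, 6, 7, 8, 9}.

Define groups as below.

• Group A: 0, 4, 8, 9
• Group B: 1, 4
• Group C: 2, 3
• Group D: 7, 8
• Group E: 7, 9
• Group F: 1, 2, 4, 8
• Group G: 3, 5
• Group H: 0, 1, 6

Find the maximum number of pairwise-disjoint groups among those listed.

C, E, H are pairwise disjoint (C={2,3}; E={7,9}; H={0,1,6}).
Every remaining group overlaps one of these, and no 4 of the listed groups are pairwise disjoint, so 3 is the maximum.

3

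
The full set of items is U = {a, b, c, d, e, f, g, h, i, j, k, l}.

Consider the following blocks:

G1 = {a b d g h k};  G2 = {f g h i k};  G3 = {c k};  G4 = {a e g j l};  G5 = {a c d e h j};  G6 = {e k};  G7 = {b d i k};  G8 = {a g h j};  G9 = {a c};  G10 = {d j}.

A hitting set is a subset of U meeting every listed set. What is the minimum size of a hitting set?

3

The 3 items {a, d, k} hit every block.
The blocks G6, G9, G10 are pairwise disjoint, so any hitting set needs a separate item for each — at least 3. Hence 3 is optimal.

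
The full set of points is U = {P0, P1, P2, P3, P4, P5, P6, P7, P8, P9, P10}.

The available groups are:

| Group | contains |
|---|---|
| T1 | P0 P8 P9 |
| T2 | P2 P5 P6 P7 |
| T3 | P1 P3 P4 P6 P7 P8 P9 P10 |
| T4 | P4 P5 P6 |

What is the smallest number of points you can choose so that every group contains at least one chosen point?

2

The 2 points {P6, P9} hit every group.
The groups T1, T2 are pairwise disjoint, so any hitting set needs a separate point for each — at least 2. Hence 2 is optimal.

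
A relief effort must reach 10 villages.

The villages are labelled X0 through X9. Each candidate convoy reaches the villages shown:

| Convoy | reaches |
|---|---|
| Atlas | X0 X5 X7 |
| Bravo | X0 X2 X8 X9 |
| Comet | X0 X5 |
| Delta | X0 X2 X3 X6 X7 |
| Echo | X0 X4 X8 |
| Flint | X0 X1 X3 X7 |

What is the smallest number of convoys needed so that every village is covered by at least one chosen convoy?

Take {Bravo, Comet, Delta, Echo, Flint}. Their union is {X0, X1, X2, X3, X4, X5, X6, X7, X8, X9}, which is all 10 villages.
No 4 of the 6 convoys cover everything (all 15 combinations miss at least one village), so 5 is optimal.

5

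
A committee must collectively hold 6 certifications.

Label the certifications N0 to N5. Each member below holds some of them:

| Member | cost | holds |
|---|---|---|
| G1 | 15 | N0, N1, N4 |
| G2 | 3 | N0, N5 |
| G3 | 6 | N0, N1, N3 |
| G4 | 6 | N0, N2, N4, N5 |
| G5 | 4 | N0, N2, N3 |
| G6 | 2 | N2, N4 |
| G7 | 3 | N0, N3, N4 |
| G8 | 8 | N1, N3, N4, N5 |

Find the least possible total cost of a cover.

11

G2, G3, G6 together cover every certification (G2 ∪ G3 ∪ G6 = {N0, N1, N2, N3, N4, N5}); total cost 3 + 6 + 2 = 11.
No covering selection has total cost below 11.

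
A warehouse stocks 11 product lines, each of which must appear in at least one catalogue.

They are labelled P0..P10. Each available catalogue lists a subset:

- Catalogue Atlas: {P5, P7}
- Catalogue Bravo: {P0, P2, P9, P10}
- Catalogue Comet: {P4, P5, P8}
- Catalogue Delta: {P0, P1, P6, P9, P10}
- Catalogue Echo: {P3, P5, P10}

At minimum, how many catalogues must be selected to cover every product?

Atlas and Bravo and Comet and Delta and Echo together: Atlas ∪ Bravo ∪ Comet ∪ Delta ∪ Echo = {P0, P1, P2, P3, P4, P5, P6, P7, P8, P9, P10} — every product is covered.
No 4 of the 5 catalogues cover everything (all 5 combinations miss at least one product), so 5 is optimal.

5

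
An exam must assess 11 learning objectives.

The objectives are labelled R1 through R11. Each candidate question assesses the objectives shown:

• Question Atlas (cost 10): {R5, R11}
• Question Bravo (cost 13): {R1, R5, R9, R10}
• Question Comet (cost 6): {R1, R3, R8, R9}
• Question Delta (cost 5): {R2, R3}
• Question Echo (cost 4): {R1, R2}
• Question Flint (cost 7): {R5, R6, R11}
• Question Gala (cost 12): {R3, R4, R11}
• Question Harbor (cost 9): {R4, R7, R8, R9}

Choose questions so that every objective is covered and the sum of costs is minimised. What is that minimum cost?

Bravo, Delta, Flint, Harbor together cover every objective (Bravo ∪ Delta ∪ Flint ∪ Harbor = {R1, R2, R3, R4, R5, R6, R7, R8, R9, R10, R11}); total cost 13 + 5 + 7 + 9 = 34.
The greedy pick Comet, Flint, Echo, Harbor, Bravo costs 39; no covering selection beats 34.

34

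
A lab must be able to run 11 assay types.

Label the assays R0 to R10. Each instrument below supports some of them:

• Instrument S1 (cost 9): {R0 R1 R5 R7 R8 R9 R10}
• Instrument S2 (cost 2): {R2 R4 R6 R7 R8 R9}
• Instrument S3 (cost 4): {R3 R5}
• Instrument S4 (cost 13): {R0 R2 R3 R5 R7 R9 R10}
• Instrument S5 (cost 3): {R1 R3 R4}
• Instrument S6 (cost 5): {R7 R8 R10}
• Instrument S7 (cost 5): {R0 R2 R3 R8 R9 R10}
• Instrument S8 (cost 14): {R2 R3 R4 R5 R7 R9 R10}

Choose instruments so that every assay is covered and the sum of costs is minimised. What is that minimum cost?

14

S1, S2, S5 together cover every assay (S1 ∪ S2 ∪ S5 = {R0, R1, R2, R3, R4, R5, R6, R7, R8, R9, R10}); total cost 9 + 2 + 3 = 14.
No covering selection has total cost below 14.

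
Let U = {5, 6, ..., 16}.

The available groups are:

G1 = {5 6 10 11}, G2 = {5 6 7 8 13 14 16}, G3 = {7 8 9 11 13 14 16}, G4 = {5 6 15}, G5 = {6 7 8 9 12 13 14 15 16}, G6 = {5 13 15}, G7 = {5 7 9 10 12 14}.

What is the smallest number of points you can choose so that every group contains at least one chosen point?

2

The 2 points {5, 13} hit every group.
The groups G3, G4 are pairwise disjoint, so any hitting set needs a separate point for each — at least 2. Hence 2 is optimal.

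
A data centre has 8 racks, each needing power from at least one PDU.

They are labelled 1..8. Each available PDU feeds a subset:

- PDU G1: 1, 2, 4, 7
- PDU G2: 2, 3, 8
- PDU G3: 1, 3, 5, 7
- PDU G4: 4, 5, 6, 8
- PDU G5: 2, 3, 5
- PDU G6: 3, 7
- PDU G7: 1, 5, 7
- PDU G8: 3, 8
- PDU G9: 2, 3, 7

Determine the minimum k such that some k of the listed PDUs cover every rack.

3

Take {G3, G4, G5}. Their union is {1, 2, 3, 4, 5, 6, 7, 8}, which is all 8 racks.
Only G4 contains 6, so G4 is forced; the remaining 4 racks need at least 2 more PDUs (each remaining PDU adds at most 3) — so at least 3 PDUs are needed, and 3 is optimal.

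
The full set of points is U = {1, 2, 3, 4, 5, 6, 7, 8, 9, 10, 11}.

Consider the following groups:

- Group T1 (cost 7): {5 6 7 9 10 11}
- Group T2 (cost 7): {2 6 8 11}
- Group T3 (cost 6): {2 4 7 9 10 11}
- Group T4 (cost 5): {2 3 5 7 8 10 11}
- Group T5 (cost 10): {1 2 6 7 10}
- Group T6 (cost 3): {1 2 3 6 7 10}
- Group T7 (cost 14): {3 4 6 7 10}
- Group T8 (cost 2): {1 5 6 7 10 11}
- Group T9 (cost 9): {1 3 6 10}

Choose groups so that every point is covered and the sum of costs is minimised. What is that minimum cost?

13

T3, T4, T8 together cover every point (T3 ∪ T4 ∪ T8 = {1, 2, 3, 4, 5, 6, 7, 8, 9, 10, 11}); total cost 6 + 5 + 2 = 13.
The greedy pick T8, T6, T3, T4 costs 16; no covering selection beats 13.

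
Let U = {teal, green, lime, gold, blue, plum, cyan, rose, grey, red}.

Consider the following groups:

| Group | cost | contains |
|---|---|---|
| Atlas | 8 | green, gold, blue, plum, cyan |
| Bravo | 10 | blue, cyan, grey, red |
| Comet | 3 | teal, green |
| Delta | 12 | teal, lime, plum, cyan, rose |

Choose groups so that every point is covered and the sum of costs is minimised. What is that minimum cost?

30

Atlas, Bravo, Delta together cover every point (Atlas ∪ Bravo ∪ Delta = {teal, green, lime, gold, blue, plum, cyan, rose, grey, red}); total cost 8 + 10 + 12 = 30.
The greedy pick Comet, Atlas, Bravo, Delta costs 33; no covering selection beats 30.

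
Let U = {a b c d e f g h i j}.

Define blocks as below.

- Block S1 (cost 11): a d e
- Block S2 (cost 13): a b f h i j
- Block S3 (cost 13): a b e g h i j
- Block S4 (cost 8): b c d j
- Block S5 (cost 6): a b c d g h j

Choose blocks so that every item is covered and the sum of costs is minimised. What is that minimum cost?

S1, S2, S5 together cover every item (S1 ∪ S2 ∪ S5 = {a, b, c, d, e, f, g, h, i, j}); total cost 11 + 13 + 6 = 30.
No covering selection has total cost below 30.

30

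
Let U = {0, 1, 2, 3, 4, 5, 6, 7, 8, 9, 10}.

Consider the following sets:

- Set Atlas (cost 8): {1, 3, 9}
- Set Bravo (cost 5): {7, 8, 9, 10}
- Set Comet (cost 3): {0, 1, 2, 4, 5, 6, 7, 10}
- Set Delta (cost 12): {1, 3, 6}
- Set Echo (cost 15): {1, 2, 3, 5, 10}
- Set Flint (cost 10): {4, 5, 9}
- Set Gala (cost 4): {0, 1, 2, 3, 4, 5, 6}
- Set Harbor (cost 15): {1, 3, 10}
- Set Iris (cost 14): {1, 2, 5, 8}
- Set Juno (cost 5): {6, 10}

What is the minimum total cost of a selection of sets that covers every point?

9

Bravo, Gala together cover every point (Bravo ∪ Gala = {0, 1, 2, 3, 4, 5, 6, 7, 8, 9, 10}); total cost 5 + 4 = 9.
The greedy pick Comet, Bravo, Gala costs 12; no covering selection beats 9.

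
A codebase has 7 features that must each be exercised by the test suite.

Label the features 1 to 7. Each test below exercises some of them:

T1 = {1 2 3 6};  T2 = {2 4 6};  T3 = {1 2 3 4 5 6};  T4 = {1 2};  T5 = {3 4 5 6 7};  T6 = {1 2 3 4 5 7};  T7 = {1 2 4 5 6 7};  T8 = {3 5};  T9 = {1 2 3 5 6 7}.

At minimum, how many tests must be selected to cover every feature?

T5 and T9 together: T5 ∪ T9 = {1, 2, 3, 4, 5, 6, 7} — every feature is covered.
No single test has all 7 features (the largest, T3, has 6), so 2 is optimal.

2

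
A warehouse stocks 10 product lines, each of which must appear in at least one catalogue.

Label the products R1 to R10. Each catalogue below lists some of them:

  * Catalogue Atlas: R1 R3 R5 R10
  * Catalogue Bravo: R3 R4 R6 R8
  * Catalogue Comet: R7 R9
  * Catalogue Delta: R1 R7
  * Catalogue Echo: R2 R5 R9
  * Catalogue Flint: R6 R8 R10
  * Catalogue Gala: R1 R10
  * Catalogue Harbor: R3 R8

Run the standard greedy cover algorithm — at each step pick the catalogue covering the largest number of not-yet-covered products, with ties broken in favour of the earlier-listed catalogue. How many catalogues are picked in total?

Greedy: pick Atlas (covers 4 new) → pick Bravo (covers 3 new) → pick Comet (covers 2 new) → pick Echo (covers 1 new). Total picks: 4.

4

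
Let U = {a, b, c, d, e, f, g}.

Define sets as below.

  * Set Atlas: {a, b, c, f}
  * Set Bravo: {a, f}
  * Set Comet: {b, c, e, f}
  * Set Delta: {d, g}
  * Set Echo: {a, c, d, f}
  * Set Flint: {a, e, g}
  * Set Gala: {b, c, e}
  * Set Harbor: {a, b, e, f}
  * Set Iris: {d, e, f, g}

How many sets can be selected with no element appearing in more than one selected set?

Bravo, Delta, Gala are pairwise disjoint (Bravo={a,f}; Delta={d,g}; Gala={b,c,e}).
Every remaining set overlaps one of these, and no 4 of the listed sets are pairwise disjoint, so 3 is the maximum.

3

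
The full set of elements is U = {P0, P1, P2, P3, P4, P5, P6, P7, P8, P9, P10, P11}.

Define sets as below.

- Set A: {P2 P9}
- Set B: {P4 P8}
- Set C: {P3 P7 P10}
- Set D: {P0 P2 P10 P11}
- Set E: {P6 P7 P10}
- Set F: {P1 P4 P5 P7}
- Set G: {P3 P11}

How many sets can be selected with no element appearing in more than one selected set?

4

A, B, E, G are pairwise disjoint (A={P2,P9}; B={P4,P8}; E={P6,P7,P10}; G={P3,P11}).
Every remaining set overlaps one of these, and no 5 of the listed sets are pairwise disjoint, so 4 is the maximum.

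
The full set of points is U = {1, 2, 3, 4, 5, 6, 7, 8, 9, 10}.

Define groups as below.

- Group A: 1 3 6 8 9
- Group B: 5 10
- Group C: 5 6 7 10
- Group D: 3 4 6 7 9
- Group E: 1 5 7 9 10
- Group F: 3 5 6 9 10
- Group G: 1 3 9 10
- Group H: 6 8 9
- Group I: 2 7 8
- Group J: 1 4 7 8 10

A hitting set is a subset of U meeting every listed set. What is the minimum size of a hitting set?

3

Take T = {7, 8, 10}. Each listed group contains at least one of these, so T is a hitting set of size 3.
No choice of 2 points meets every group, so 3 is the minimum.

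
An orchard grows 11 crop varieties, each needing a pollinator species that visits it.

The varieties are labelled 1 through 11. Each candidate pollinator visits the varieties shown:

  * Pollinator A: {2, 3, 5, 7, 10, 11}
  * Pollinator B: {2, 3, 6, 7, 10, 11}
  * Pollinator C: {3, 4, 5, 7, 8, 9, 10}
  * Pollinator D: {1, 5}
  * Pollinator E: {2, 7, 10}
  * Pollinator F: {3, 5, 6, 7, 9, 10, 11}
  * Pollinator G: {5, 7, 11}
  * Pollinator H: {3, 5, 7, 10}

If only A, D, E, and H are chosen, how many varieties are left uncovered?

4

Union of A, D, E, H = {1, 2, 3, 5, 7, 10, 11}.
Not covered: 4, 6, 8, 9 — 4 varieties.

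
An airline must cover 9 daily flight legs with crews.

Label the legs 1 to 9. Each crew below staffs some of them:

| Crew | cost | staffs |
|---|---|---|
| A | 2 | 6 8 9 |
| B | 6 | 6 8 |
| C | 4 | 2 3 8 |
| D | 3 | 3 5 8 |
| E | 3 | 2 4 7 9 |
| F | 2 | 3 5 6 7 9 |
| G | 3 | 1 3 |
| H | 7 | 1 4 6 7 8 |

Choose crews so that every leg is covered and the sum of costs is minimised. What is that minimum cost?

10

A, E, F, G together cover every leg (A ∪ E ∪ F ∪ G = {1, 2, 3, 4, 5, 6, 7, 8, 9}); total cost 2 + 3 + 2 + 3 = 10.
No covering selection has total cost below 10.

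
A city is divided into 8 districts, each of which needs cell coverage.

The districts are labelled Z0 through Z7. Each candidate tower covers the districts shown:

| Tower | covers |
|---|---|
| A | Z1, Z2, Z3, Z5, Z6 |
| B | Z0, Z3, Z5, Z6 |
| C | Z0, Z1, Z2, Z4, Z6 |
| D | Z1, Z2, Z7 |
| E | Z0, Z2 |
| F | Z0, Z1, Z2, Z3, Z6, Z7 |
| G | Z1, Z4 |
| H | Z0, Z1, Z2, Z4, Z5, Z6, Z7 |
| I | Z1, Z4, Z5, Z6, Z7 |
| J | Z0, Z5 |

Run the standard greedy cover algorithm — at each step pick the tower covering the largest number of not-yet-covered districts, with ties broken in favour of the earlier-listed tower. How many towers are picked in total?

Greedy: pick H (covers 7 new) → pick A (covers 1 new). Total picks: 2.

2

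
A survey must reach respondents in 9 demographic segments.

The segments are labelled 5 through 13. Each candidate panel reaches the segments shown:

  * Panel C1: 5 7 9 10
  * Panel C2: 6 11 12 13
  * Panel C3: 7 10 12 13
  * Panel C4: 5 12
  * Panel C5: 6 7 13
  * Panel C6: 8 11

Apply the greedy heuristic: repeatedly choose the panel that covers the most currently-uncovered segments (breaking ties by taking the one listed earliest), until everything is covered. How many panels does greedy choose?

Greedy: pick C1 (covers 4 new) → pick C2 (covers 4 new) → pick C6 (covers 1 new). Total picks: 3.

3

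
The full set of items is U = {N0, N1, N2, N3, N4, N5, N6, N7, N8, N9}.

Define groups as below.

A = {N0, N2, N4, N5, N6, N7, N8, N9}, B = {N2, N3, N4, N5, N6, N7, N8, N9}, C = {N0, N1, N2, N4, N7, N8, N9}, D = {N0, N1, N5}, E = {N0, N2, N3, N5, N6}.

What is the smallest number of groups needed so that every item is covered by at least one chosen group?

2

B and D together: B ∪ D = {N0, N1, N2, N3, N4, N5, N6, N7, N8, N9} — every item is covered.
No single group has all 10 items (the largest, A, has 8), so 2 is optimal.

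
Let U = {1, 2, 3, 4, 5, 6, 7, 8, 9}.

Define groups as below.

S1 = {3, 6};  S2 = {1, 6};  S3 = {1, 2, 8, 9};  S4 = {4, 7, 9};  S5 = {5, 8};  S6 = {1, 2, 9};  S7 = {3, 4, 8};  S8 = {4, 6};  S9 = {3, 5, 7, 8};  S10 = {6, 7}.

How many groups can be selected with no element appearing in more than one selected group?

S6, S8, S9 are pairwise disjoint (S6={1,2,9}; S8={4,6}; S9={3,5,7,8}).
Every remaining group overlaps one of these, and no 4 of the listed groups are pairwise disjoint, so 3 is the maximum.

3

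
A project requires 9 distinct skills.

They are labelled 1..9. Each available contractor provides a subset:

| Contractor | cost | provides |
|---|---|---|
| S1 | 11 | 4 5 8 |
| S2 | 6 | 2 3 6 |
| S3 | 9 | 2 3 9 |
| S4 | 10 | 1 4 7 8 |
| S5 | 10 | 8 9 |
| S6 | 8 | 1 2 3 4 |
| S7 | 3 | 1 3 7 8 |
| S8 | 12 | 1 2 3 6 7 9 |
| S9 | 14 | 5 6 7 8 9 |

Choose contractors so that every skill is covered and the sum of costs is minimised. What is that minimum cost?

22

S6, S9 together cover every skill (S6 ∪ S9 = {1, 2, 3, 4, 5, 6, 7, 8, 9}); total cost 8 + 14 = 22.
The greedy pick S7, S2, S1, S3 costs 29; no covering selection beats 22.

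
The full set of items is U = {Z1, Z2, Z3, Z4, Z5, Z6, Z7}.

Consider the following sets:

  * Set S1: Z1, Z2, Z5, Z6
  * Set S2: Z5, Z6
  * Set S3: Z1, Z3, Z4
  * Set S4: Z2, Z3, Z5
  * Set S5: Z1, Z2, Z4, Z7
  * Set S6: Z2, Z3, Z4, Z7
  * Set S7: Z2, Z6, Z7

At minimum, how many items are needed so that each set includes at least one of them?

The 3 items {Z2, Z4, Z5} hit every set.
No choice of 2 items meets every set, so 3 is the minimum.

3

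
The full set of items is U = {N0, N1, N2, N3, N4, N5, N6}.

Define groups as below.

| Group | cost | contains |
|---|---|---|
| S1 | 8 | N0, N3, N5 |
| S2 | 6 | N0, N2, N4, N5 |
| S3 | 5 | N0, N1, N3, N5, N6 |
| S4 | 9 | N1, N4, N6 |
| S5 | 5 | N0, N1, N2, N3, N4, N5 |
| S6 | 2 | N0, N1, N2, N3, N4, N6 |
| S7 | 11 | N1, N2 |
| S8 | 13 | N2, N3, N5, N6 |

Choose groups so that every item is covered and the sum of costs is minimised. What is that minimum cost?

7

S3, S6 together cover every item (S3 ∪ S6 = {N0, N1, N2, N3, N4, N5, N6}); total cost 5 + 2 = 7.
No covering selection has total cost below 7.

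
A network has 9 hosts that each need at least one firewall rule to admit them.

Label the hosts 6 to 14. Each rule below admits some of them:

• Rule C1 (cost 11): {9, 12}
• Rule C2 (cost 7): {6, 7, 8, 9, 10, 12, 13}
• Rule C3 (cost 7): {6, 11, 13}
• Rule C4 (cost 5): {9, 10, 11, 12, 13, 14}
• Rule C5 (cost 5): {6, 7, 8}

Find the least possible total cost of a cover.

C4, C5 together cover every host (C4 ∪ C5 = {6, 7, 8, 9, 10, 11, 12, 13, 14}); total cost 5 + 5 = 10.
No covering selection has total cost below 10.

10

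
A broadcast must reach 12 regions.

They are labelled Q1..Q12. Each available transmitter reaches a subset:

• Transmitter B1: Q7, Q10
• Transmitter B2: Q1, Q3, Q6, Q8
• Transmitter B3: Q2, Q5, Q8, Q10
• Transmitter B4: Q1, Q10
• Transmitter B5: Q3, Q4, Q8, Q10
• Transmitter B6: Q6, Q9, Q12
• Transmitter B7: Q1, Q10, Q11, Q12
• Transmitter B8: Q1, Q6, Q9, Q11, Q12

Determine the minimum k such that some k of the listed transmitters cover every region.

4

Take {B1, B3, B5, B8}. Their union is {Q1, Q2, Q3, Q4, Q5, Q6, Q7, Q8, Q9, Q10, Q11, Q12}, which is all 12 regions.
No 3 of the 8 transmitters cover everything (all 56 combinations miss at least one region), so 4 is optimal.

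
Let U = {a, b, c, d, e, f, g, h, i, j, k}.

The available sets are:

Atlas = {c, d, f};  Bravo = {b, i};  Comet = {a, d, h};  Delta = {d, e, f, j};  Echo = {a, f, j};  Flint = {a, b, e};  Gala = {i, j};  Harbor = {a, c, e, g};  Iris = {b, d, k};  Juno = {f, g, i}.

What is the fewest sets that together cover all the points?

Comet, Gala, Harbor, Iris, and Juno cover everything between them: the union {a, b, c, d, e, f, g, h, i, j, k} is all of U.
No 4 of the 10 sets cover everything (all 210 combinations miss at least one point), so 5 is optimal.

5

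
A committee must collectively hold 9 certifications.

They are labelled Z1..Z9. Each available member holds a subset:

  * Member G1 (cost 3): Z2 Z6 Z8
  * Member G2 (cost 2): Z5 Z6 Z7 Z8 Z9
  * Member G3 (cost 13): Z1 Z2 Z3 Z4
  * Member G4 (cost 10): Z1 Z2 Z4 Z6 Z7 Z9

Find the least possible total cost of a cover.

15

G2, G3 together cover every certification (G2 ∪ G3 = {Z1, Z2, Z3, Z4, Z5, Z6, Z7, Z8, Z9}); total cost 2 + 13 = 15.
The greedy pick G2, G1, G3 costs 18; no covering selection beats 15.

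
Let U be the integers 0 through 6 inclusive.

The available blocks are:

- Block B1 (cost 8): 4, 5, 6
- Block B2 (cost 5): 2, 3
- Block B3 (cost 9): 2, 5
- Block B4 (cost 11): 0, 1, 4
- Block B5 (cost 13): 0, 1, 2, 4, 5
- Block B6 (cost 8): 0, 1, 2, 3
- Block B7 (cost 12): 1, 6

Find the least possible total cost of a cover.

B1, B6 together cover every element (B1 ∪ B6 = {0, 1, 2, 3, 4, 5, 6}); total cost 8 + 8 = 16.
No covering selection has total cost below 16.

16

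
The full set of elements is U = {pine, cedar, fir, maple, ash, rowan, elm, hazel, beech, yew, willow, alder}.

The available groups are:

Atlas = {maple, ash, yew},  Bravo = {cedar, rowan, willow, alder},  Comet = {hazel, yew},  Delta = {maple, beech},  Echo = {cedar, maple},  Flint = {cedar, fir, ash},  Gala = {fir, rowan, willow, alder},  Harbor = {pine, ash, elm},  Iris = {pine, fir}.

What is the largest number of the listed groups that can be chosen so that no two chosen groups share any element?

Bravo, Comet, Delta, Iris are pairwise disjoint (Bravo={cedar,rowan,willow,alder}; Comet={hazel,yew}; Delta={maple,beech}; Iris={pine,fir}).
Every remaining group overlaps one of these, and no 5 of the listed groups are pairwise disjoint, so 4 is the maximum.

4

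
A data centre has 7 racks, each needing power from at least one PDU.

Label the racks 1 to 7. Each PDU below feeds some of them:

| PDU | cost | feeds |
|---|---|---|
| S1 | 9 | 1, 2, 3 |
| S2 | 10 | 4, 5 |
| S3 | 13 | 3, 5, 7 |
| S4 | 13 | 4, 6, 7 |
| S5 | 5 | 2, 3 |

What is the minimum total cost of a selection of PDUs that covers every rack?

32

S1, S2, S4 together cover every rack (S1 ∪ S2 ∪ S4 = {1, 2, 3, 4, 5, 6, 7}); total cost 9 + 10 + 13 = 32.
The greedy pick S5, S4, S1, S2 costs 37; no covering selection beats 32.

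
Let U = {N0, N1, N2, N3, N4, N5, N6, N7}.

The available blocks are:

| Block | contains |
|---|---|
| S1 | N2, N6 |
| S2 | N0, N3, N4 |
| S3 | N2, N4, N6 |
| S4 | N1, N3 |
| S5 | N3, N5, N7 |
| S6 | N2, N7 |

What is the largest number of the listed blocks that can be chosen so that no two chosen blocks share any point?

S3, S4 are pairwise disjoint (S3={N2,N4,N6}; S4={N1,N3}).
Every remaining block overlaps one of these, and no 3 of the listed blocks are pairwise disjoint, so 2 is the maximum.

2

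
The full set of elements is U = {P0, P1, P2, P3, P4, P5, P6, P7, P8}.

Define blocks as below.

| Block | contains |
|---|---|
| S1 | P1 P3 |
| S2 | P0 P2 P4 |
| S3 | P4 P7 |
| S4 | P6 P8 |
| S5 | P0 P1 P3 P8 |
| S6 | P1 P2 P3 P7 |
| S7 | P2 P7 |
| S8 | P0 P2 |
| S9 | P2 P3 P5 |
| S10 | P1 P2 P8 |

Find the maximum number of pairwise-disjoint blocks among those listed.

S1, S3, S4, S8 are pairwise disjoint (S1={P1,P3}; S3={P4,P7}; S4={P6,P8}; S8={P0,P2}).
Every remaining block overlaps one of these, and no 5 of the listed blocks are pairwise disjoint, so 4 is the maximum.

4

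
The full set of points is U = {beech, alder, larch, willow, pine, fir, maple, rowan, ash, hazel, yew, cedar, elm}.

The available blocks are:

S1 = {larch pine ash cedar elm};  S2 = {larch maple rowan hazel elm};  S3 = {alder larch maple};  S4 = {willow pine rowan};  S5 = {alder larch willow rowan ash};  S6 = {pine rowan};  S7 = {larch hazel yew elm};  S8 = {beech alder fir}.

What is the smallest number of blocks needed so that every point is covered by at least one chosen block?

Take {S1, S3, S4, S7, S8}. Their union is {beech, alder, larch, willow, pine, fir, maple, rowan, ash, hazel, yew, cedar, elm}, which is all 13 points.
No 4 of the 8 blocks cover everything (all 70 combinations miss at least one point), so 5 is optimal.

5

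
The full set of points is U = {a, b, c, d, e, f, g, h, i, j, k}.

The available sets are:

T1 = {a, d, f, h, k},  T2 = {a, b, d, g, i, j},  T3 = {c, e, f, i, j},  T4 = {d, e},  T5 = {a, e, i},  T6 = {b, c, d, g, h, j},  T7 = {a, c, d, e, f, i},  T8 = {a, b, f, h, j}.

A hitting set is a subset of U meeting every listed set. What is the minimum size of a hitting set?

Take T = {d, e, j}. Each listed set contains at least one of these, so T is a hitting set of size 3.
No choice of 2 points meets every set, so 3 is the minimum.

3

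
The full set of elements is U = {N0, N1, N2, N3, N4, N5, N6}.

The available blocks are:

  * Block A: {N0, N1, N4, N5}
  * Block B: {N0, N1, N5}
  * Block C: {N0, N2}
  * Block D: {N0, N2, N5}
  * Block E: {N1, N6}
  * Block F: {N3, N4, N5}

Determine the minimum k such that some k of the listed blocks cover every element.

3

D and E and F together: D ∪ E ∪ F = {N0, N1, N2, N3, N4, N5, N6} — every element is covered.
Only F contains N3, so F is forced; the remaining 4 elements need at least 2 more blocks (each remaining block adds at most 2) — so at least 3 blocks are needed, and 3 is optimal.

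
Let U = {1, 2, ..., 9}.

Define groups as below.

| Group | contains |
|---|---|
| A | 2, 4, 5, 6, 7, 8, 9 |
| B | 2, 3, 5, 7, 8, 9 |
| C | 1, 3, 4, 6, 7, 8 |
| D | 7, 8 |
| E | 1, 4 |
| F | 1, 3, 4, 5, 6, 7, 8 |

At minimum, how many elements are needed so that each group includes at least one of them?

Take H = {1, 8}. Each listed group contains at least one of these, so H is a hitting set of size 2.
The groups B, E are pairwise disjoint, so any hitting set needs a separate element for each — at least 2. Hence 2 is optimal.

2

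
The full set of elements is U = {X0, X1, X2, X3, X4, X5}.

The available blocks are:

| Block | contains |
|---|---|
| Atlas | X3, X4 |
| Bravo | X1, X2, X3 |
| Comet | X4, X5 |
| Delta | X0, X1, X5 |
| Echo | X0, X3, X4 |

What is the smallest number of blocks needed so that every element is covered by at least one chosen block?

3

Take {Bravo, Delta, Echo}. Their union is {X0, X1, X2, X3, X4, X5}, which is all 6 elements.
Only Bravo contains X2, so Bravo is forced; the remaining 3 elements need at least 2 more blocks (each remaining block adds at most 2) — so at least 3 blocks are needed, and 3 is optimal.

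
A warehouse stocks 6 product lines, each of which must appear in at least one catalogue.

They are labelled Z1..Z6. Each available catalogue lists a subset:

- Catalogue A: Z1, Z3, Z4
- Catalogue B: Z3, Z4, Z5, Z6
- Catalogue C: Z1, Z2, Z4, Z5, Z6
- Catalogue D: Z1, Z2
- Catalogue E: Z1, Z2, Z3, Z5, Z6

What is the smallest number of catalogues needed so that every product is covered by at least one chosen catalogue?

2

Take {B, D}. Their union is {Z1, Z2, Z3, Z4, Z5, Z6}, which is all 6 products.
No single catalogue has all 6 products (the largest, C, has 5), so 2 is optimal.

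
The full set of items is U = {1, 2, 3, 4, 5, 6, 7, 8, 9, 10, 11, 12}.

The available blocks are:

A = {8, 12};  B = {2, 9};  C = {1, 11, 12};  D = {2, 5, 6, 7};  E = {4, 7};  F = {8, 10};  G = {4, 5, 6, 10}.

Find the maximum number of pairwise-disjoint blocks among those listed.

B, C, E, F are pairwise disjoint (B={2,9}; C={1,11,12}; E={4,7}; F={8,10}).
Every remaining block overlaps one of these, and no 5 of the listed blocks are pairwise disjoint, so 4 is the maximum.

4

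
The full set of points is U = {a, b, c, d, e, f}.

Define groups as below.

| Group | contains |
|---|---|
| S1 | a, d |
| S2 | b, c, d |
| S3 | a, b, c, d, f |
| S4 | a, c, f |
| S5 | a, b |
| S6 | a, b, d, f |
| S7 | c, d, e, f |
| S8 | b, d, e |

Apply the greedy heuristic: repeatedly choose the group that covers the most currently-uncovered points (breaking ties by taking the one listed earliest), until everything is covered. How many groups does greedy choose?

Greedy: pick S3 (covers 5 new) → pick S7 (covers 1 new). Total picks: 2.

2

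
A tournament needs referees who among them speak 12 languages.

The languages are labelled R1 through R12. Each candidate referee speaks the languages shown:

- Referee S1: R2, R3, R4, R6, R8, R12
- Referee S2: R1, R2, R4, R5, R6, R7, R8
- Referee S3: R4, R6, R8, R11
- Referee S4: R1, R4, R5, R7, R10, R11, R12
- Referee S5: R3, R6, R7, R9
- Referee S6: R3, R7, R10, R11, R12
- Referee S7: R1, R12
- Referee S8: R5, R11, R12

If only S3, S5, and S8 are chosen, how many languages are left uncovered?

Union of S3, S5, S8 = {R3, R4, R5, R6, R7, R8, R9, R11, R12}.
Not covered: R1, R2, R10 — 3 languages.

3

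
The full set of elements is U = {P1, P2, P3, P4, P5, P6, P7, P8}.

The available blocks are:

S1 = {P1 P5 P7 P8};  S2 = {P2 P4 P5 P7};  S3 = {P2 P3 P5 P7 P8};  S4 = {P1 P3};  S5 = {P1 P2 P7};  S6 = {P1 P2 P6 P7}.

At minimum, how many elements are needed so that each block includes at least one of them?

2

Take H = {P1, P5}. Each listed block contains at least one of these, so H is a hitting set of size 2.
The blocks S2, S4 are pairwise disjoint, so any hitting set needs a separate element for each — at least 2. Hence 2 is optimal.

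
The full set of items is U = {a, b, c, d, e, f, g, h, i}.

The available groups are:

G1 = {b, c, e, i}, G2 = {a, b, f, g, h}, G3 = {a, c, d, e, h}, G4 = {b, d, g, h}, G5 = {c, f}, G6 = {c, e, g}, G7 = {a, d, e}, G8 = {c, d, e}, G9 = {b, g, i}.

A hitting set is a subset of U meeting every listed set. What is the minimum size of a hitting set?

Take T = {b, e, f}. Each listed group contains at least one of these, so T is a hitting set of size 3.
The groups G5, G7, G9 are pairwise disjoint, so any hitting set needs a separate item for each — at least 3. Hence 3 is optimal.

3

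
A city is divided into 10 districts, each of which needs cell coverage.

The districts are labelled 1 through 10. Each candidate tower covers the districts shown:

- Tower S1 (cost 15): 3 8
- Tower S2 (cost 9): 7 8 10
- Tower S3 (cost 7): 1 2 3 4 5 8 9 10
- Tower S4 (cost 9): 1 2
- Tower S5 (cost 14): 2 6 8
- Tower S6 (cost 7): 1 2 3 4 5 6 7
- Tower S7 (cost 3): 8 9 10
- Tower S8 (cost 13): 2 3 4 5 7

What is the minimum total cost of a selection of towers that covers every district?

10

S6, S7 together cover every district (S6 ∪ S7 = {1, 2, 3, 4, 5, 6, 7, 8, 9, 10}); total cost 7 + 3 = 10.
The greedy pick S3, S6 costs 14; no covering selection beats 10.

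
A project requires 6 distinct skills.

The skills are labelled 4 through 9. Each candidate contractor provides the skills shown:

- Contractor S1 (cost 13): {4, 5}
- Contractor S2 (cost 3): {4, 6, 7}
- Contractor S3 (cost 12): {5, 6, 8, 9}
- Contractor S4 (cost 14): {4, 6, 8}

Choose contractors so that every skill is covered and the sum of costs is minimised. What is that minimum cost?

S2, S3 together cover every skill (S2 ∪ S3 = {4, 5, 6, 7, 8, 9}); total cost 3 + 12 = 15.
No covering selection has total cost below 15.

15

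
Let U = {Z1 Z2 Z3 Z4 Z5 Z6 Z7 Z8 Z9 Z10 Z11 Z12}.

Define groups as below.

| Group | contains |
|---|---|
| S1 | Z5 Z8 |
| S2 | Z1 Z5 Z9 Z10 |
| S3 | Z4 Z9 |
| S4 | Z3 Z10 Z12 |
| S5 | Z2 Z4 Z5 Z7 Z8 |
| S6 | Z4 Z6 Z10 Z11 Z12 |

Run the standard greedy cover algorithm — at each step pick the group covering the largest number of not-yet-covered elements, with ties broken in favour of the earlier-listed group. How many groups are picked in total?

Greedy: pick S5 (covers 5 new) → pick S6 (covers 4 new) → pick S2 (covers 2 new) → pick S4 (covers 1 new). Total picks: 4.

4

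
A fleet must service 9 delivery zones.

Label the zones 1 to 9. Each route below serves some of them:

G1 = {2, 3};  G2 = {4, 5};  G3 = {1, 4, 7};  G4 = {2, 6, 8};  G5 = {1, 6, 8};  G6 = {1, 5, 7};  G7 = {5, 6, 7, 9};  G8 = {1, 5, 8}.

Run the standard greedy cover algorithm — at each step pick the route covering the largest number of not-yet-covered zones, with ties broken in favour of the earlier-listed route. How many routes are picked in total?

Greedy: pick G7 (covers 4 new) → pick G1 (covers 2 new) → pick G3 (covers 2 new) → pick G4 (covers 1 new). Total picks: 4.

4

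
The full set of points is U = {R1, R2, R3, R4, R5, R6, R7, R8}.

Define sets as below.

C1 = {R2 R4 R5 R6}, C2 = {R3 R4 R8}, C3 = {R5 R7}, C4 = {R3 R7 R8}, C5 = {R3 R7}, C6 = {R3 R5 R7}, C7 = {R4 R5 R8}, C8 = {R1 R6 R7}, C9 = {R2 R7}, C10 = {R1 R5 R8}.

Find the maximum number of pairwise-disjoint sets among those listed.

C5, C7 are pairwise disjoint (C5={R3,R7}; C7={R4,R5,R8}).
Every remaining set overlaps one of these, and no 3 of the listed sets are pairwise disjoint, so 2 is the maximum.

2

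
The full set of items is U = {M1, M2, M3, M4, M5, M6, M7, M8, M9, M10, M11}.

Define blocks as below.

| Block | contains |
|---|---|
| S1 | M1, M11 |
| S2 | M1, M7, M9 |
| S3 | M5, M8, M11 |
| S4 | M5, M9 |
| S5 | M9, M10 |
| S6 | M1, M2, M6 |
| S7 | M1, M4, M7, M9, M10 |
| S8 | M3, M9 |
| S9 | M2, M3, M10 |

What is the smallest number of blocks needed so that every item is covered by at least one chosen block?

Take {S3, S6, S7, S9}. Their union is {M1, M2, M3, M4, M5, M6, M7, M8, M9, M10, M11}, which is all 11 items.
No 3 of the 9 blocks cover everything (all 84 combinations miss at least one item), so 4 is optimal.

4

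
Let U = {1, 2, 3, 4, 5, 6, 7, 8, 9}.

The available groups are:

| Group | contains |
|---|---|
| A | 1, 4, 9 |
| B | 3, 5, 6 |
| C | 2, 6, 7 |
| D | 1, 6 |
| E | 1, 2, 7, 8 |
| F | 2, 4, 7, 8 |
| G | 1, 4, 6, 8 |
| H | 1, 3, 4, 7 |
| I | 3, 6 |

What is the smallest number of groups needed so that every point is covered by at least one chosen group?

Take {A, B, F}. Their union is {1, 2, 3, 4, 5, 6, 7, 8, 9}, which is all 9 points.
Each group has at most 4 points, and 2·4 = 8 < 9 — so at least 3 groups are needed, and 3 is optimal.

3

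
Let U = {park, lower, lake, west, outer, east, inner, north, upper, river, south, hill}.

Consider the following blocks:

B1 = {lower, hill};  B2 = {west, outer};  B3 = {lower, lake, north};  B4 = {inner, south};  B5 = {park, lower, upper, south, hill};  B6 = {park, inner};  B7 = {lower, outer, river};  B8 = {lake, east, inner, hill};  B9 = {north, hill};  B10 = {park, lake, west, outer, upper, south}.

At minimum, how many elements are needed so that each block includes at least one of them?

H = {lower, west, inner, hill} meets every block (each contains at least one member of H), and |H| = 4.
No choice of 3 elements meets every block, so 4 is the minimum.

4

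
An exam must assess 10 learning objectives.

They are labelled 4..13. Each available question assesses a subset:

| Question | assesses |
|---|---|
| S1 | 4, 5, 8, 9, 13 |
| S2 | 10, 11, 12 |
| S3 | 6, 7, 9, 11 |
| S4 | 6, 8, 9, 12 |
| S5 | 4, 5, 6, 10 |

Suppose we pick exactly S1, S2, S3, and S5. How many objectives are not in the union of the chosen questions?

Union of S1, S2, S3, S5 = {4, 5, 6, 7, 8, 9, 10, 11, 12, 13} — that's every objective, so 0 are uncovered.

0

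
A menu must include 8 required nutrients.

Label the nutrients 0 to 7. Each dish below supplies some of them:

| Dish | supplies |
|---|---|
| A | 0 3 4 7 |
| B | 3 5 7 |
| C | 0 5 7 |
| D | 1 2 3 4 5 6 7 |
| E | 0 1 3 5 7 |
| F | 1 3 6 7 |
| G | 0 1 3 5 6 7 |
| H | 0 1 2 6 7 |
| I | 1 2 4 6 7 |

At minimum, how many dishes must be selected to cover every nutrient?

2

E and I together: E ∪ I = {0, 1, 2, 3, 4, 5, 6, 7} — every nutrient is covered.
No single dish has all 8 nutrients (the largest, D, has 7), so 2 is optimal.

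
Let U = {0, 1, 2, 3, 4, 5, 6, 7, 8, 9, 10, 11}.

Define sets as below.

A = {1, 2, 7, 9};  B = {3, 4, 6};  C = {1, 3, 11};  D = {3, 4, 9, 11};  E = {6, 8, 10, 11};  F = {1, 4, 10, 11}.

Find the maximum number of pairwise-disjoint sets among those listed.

A, B are pairwise disjoint (A={1,2,7,9}; B={3,4,6}).
Every remaining set overlaps one of these, and no 3 of the listed sets are pairwise disjoint, so 2 is the maximum.

2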